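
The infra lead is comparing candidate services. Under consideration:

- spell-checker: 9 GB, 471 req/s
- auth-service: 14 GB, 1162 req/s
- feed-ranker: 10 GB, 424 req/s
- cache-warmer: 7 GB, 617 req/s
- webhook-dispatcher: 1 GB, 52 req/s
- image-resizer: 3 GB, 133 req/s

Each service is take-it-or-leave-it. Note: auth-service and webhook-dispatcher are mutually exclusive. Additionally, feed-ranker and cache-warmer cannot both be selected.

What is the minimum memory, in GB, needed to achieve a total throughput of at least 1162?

Minimise GB subject to total throughput ≥ 1162.
auth-service: 1162 throughput at 14 GB.
Any bundle with less than 14 GB falls short of 1162.

14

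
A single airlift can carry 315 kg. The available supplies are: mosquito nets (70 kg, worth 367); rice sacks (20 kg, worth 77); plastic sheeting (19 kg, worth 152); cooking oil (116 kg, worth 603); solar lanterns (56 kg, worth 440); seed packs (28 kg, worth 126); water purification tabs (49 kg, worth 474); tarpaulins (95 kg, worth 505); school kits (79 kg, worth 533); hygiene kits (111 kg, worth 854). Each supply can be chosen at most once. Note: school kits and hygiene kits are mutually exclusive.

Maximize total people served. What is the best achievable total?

2287

Mosquito nets + plastic sheeting + solar lanterns + water purification tabs + hygiene kits uses 305 of the 315 kg and totals 2287.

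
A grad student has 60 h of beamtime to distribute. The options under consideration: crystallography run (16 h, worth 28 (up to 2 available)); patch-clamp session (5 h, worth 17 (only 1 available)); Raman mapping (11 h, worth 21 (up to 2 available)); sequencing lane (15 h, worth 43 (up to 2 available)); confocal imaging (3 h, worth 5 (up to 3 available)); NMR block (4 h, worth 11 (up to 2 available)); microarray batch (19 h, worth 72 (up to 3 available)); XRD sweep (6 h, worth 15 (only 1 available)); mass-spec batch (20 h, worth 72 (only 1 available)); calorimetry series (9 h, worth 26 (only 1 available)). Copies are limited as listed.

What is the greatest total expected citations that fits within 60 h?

Density check — microarray batch 3.79, mass-spec batch 3.60, patch-clamp session 3.40, calorimetry series 2.89 are the best per h.
Best packing: confocal imaging + 3×microarray batch — 60 h, 221 total.

221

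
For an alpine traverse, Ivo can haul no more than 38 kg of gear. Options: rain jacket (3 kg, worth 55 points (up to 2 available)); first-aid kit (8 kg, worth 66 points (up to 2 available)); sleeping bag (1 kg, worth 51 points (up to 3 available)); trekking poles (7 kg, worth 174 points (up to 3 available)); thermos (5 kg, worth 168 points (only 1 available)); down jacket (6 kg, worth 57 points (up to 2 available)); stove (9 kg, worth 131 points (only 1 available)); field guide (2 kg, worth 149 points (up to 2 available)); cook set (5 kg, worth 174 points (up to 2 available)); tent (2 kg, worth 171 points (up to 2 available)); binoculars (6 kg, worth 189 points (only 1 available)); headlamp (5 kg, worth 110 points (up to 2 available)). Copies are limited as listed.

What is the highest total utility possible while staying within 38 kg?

The ratio heuristic lands on 3×sleeping bag + thermos + 2×field guide + 2×cook set + 2×tent + binoculars + headlamp (1608) but leaves 1 kg idle.
The 6 kg tied up in sleeping bag and headlamp is better spent on trekking poles — total rises to 1621 (38 kg).

1621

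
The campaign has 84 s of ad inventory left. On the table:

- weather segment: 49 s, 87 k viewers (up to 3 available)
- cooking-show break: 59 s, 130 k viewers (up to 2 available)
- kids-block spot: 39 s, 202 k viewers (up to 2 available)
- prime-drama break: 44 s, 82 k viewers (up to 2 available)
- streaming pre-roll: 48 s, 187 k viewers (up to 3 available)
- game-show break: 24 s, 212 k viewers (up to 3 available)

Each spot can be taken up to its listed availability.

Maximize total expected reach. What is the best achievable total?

The ratio ordering already packs tightly: 3×game-show break, 72 s, 636.
The spare 12 s is too small for any remaining spot, and no exchange beats 636.

636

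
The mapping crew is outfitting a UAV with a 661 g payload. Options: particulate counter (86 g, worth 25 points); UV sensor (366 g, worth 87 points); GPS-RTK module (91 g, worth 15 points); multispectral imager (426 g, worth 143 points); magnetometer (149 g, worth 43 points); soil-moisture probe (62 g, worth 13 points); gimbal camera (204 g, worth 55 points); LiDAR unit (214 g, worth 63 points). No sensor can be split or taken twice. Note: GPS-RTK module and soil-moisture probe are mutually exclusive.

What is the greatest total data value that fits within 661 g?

Density check — multispectral imager 0.34, LiDAR unit 0.29, particulate counter 0.29, magnetometer 0.29 are the best per g.
Greedy by ratio would take multispectral imager + LiDAR unit: 640 g used, total 206.
The 214 g tied up in LiDAR unit is better spent on particulate counter + magnetometer — total rises to 211 (661 g).

211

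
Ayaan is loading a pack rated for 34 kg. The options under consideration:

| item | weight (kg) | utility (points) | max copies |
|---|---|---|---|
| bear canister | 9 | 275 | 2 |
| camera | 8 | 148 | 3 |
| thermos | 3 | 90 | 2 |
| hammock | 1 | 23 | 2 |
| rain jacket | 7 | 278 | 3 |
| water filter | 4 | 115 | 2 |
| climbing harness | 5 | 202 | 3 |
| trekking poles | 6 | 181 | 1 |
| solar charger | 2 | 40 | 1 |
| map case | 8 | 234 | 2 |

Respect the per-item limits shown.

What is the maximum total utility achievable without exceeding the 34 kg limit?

1328

Ranking by ratio (utility/kg): climbing harness 40.40, rain jacket 39.71, bear canister 30.56, trekking poles 30.17.
Taking the top-ratio items first gives thermos + 2×hammock + 2×rain jacket + 3×climbing harness for 1298 (34 kg).
Replace 2×hammock and climbing harness with rain jacket: the trade gains 30 net, giving 1328 at 34 kg.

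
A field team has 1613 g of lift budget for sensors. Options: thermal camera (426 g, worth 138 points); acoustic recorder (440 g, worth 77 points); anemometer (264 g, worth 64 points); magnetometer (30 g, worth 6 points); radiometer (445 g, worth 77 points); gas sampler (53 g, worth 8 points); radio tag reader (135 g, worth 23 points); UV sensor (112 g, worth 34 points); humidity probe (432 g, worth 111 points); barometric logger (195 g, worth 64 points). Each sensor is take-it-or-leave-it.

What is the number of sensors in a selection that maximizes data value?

7

Best achievable data value is 440.
thermal camera + anemometer + magnetometer + radio tag reader + UV sensor + humidity probe + barometric logger hits 440 at 1594 g.
Every optimal selection uses 7 sensors.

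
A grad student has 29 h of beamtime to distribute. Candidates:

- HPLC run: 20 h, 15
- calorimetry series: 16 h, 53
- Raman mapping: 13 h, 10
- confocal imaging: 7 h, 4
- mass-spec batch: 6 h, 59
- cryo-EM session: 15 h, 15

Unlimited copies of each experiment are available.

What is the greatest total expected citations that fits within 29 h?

236

Best packing: 4×mass-spec batch — 24 h, 236 total.
That's the maximum — no swap from here does better than 236.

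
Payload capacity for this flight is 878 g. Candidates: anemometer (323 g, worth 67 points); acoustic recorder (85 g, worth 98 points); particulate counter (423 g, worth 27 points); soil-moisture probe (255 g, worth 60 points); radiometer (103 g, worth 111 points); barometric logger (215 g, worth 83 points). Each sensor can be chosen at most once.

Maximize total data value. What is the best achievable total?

359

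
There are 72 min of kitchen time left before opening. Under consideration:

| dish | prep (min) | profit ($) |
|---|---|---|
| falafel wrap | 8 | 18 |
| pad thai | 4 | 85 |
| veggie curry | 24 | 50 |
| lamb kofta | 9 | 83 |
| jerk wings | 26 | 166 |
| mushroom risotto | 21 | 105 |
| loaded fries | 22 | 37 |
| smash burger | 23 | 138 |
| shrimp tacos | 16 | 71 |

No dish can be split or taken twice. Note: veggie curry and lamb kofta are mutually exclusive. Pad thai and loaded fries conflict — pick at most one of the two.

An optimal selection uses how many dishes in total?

5

Best achievable profit is 490.
One optimal bundle: falafel wrap + pad thai + lamb kofta + jerk wings + smash burger (70 min).
Any selection reaching 490 contains exactly 5 dishes.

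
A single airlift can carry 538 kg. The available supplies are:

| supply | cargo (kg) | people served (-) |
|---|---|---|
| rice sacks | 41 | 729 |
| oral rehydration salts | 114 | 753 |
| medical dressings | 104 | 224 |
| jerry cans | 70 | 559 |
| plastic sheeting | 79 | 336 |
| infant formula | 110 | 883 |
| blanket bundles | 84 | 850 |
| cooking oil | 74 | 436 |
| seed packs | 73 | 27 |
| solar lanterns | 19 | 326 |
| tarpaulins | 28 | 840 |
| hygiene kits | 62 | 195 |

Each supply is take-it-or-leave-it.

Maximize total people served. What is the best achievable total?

5135

Taking rice sacks + oral rehydration salts + jerry cans + infant formula + blanket bundles + solar lanterns + tarpaulins + hygiene kits: 528 kg used, 5135 in people served.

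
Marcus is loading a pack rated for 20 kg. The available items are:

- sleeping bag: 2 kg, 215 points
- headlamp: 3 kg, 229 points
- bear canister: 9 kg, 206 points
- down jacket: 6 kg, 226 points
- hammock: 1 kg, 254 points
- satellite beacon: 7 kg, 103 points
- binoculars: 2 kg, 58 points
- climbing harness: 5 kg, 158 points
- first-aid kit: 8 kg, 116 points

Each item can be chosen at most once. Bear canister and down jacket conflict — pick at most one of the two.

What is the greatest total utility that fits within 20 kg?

1140

Ranking by ratio (utility/kg): hammock 254.00, sleeping bag 107.50, headlamp 76.33.
Taking sleeping bag + headlamp + down jacket + hammock + binoculars + climbing harness: 19 kg used, 1140 in utility.
The closest alternative, sleeping bag + headlamp + down jacket + hammock + climbing harness, reaches only 1082.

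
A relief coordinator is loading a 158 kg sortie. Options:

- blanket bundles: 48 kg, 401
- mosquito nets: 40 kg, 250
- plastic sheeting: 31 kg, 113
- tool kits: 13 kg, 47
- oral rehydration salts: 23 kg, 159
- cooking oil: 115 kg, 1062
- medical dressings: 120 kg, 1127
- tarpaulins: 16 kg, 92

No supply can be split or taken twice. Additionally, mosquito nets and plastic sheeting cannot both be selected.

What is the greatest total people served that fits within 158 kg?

1333

By people served per kg: medical dressings 9.39, cooking oil 9.23, blanket bundles 8.35 lead.
Best packing: tool kits + oral rehydration salts + medical dressings — 156 kg, 1333 total.
Next best is oral rehydration salts + cooking oil + tarpaulins at 1313 (154 kg) — short by 20.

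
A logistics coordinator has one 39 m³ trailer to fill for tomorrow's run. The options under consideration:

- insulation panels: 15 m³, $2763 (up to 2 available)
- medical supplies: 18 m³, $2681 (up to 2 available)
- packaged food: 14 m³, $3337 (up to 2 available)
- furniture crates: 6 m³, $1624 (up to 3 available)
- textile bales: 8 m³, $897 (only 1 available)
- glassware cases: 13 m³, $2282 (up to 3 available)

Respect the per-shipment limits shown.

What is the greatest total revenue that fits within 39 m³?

8867

The ratio heuristic lands on packaged food + 3×furniture crates (8209) but leaves 7 m³ idle.
Dropping furniture crates frees 6 m³; slotting in glassware cases (13 m³) lifts the total to 8867 at 39 m³.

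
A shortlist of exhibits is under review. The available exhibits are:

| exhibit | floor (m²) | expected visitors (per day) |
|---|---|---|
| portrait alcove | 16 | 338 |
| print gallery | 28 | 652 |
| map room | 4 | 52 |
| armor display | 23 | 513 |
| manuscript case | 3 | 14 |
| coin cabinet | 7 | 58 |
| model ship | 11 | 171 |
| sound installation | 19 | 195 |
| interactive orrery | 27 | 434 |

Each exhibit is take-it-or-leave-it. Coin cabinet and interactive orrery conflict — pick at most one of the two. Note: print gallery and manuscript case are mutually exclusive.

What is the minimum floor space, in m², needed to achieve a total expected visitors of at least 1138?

Need the lightest bundle worth ≥ 1138.
Taking print gallery + armor display gives 1165 (≥ 1138) for 51 m².
Any bundle with less than 51 m² falls short of 1138.

51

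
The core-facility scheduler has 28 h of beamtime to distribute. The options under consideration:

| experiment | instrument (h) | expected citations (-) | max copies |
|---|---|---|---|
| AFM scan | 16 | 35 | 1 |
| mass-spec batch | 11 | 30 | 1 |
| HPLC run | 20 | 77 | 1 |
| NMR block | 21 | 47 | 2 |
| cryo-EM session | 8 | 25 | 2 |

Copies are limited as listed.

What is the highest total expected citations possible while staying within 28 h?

102

Ranking by ratio (expected citations/h): HPLC run 3.85, cryo-EM session 3.12, mass-spec batch 2.73, NMR block 2.24.
The ratio ordering already packs tightly: HPLC run + cryo-EM session, 28 h, 102.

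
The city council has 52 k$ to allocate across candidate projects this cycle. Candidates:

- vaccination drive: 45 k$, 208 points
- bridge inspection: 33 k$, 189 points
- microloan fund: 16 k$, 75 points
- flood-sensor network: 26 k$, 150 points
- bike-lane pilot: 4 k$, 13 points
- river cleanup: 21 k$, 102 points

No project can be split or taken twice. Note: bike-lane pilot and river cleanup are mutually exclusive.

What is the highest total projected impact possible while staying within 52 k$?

Taking bridge inspection + microloan fund: 49 k$ used, 264 in projected impact.

264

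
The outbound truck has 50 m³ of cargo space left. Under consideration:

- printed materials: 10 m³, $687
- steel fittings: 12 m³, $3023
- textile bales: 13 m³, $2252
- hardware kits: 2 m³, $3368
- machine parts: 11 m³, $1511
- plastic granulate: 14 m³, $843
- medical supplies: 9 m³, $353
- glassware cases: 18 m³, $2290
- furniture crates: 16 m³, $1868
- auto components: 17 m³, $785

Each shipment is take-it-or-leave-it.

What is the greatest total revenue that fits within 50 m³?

Taking the top-ratio shipments first gives printed materials + steel fittings + textile bales + hardware kits + machine parts for 10841 (48 m³).
Replace printed materials and machine parts with glassware cases: the trade gains 92 net, giving 10933 at 45 m³.
Runner-up printed materials + steel fittings + textile bales + hardware kits + machine parts tops out at 10841.

10933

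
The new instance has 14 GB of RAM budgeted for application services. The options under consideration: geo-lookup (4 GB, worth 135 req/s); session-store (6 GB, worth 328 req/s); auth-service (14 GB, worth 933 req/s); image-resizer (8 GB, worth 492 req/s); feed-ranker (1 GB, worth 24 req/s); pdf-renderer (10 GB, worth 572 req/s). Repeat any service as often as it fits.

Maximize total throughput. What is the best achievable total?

933

The ratio ordering already packs tightly: auth-service, 14 GB, 933.
Nothing else within 14 GB beats 933.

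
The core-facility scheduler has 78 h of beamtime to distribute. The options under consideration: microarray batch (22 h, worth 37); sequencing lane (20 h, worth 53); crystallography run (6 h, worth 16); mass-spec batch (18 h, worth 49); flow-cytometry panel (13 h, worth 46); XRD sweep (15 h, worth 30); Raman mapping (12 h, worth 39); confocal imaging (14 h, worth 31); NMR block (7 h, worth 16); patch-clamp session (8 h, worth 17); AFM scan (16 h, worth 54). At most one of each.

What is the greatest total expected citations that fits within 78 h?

225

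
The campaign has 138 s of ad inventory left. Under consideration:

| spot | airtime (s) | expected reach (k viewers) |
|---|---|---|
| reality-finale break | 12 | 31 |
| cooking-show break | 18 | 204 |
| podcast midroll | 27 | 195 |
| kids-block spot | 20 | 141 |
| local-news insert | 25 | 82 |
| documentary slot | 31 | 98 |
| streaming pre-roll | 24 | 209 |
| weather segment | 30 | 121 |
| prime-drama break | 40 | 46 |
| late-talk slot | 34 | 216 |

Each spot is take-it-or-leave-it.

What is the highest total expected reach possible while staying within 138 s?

996

Reality-finale break + cooking-show break + podcast midroll + kids-block spot + streaming pre-roll + late-talk slot uses 135 of the 138 s and totals 996.
The closest alternative, cooking-show break + podcast midroll + kids-block spot + streaming pre-roll + late-talk slot, reaches only 965.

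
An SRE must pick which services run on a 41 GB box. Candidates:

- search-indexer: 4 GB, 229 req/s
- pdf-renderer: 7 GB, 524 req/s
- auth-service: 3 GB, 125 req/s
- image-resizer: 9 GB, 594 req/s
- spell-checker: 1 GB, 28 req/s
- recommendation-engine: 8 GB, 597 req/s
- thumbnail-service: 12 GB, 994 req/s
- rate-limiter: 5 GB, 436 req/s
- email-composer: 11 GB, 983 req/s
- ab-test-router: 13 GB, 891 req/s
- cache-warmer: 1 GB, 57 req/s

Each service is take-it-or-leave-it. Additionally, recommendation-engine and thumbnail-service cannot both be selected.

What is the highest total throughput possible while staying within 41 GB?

Greedy by ratio would take search-indexer + pdf-renderer + spell-checker + thumbnail-service + rate-limiter + email-composer + cache-warmer: 41 GB used, total 3251.
But thumbnail-service + rate-limiter + email-composer + ab-test-router fits in 41 GB and reaches 3304.
An exhaustive check of the 2048 subsets confirms 3304.

3304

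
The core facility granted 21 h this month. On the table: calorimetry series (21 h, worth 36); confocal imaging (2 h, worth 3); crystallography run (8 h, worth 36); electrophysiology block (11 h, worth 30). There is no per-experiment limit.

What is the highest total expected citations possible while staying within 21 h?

Ranking by ratio (expected citations/h): crystallography run 4.50, electrophysiology block 2.73, calorimetry series 1.71.
The ratio ordering already packs tightly: 2×confocal imaging + 2×crystallography run, 20 h, 78.
Every other selection either busts 21 h or fails to beat 78.

78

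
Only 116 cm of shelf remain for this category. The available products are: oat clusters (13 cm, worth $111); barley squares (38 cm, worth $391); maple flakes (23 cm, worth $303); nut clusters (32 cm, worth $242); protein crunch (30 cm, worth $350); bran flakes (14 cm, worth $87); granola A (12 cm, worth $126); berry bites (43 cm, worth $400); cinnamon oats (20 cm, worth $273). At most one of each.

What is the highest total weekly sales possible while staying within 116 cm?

1326

The ratio heuristic lands on oat clusters + maple flakes + protein crunch + bran flakes + granola A + cinnamon oats (1250) but leaves 4 cm idle.
Replace oat clusters and bran flakes and granola A with berry bites: the trade gains 76 net, giving 1326 at 116 cm.
The closest alternative, barley squares + maple flakes + protein crunch + cinnamon oats, reaches only 1317.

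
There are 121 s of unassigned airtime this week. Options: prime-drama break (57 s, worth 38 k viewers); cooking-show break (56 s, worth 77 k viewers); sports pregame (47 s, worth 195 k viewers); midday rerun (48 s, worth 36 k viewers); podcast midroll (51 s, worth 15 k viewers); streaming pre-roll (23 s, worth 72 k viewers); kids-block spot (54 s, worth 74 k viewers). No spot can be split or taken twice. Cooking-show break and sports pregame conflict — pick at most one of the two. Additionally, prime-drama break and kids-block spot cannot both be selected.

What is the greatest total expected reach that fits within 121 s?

303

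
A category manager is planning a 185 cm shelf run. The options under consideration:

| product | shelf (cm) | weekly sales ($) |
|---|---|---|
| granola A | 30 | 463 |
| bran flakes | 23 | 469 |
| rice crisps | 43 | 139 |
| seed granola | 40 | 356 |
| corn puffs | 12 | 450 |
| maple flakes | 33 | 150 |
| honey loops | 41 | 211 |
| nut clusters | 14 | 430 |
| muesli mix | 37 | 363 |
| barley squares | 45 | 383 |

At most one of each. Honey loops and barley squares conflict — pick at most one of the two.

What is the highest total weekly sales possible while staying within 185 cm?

A density-first pass picks granola A + bran flakes + seed granola + corn puffs + nut clusters + muesli mix — 2531 at 156 cm.
Dropping seed granola frees 40 cm; slotting in barley squares (45 cm) lifts the total to 2558 at 161 cm.

2558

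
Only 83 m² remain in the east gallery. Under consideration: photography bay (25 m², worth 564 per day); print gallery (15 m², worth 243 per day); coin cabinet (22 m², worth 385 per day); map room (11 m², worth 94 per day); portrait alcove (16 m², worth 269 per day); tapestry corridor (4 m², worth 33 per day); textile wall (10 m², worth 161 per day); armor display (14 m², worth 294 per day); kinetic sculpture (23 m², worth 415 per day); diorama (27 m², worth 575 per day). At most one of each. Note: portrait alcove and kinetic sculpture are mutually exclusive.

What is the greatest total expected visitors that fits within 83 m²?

Density check — photography bay 22.56, diorama 21.30, armor display 21.00, kinetic sculpture 18.04 are the best per m².
The ratio ordering already packs tightly: photography bay + portrait alcove + armor display + diorama, 82 m², 1702.
The closest alternative, photography bay + print gallery + armor display + diorama, reaches only 1676.

1702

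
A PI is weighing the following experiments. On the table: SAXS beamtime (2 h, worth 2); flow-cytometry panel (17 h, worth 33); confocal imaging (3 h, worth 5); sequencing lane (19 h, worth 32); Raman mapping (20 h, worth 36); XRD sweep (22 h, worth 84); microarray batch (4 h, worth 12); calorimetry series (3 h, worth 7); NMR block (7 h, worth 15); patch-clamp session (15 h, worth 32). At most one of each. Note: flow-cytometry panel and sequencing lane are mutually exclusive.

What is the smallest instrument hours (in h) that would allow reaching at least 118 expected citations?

Look for the lowest-instrument combination reaching 118.
Taking XRD sweep + microarray batch + calorimetry series + NMR block gives 118 (≥ 118) for 36 h.
Any bundle with less than 36 h falls short of 118.

36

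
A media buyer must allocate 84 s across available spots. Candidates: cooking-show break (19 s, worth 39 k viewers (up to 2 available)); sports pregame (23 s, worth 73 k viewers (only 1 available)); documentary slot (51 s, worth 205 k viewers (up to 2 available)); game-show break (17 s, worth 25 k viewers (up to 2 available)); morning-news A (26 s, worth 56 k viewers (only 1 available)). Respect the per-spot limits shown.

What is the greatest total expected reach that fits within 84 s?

278

Density check — documentary slot 4.02, sports pregame 3.17, morning-news A 2.15, cooking-show break 2.05 are the best per s.
Best packing: sports pregame + documentary slot — 74 s, 278 total.
Every other selection either busts 84 s or exceeds an availability limit or fails to beat 278.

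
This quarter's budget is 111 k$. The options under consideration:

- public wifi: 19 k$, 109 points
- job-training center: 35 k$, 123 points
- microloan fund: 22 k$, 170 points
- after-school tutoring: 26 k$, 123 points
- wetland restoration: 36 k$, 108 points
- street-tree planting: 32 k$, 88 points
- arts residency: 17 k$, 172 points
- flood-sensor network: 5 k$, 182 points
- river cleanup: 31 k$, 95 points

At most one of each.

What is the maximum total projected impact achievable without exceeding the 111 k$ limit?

770

Greedy by ratio would take public wifi + microloan fund + after-school tutoring + arts residency + flood-sensor network: 89 k$ used, total 756.
Replace public wifi with job-training center: the trade gains 14 net, giving 770 at 105 k$.
No other feasible combination exceeds 770.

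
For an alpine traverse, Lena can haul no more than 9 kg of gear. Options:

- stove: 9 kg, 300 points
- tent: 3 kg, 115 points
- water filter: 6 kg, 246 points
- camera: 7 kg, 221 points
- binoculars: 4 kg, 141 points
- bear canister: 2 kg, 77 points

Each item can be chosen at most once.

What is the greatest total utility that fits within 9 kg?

361

Greedy by ratio would take water filter + bear canister: 8 kg used, total 323.
The 2 kg tied up in bear canister is better spent on tent — total rises to 361 (9 kg).
Runner-up tent + binoculars + bear canister tops out at 333.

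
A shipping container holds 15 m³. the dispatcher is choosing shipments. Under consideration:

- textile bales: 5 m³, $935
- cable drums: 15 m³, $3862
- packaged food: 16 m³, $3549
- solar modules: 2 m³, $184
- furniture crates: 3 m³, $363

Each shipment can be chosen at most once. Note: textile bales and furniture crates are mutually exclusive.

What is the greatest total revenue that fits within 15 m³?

The ratio ordering already packs tightly: cable drums, 15 m³, 3862.

3862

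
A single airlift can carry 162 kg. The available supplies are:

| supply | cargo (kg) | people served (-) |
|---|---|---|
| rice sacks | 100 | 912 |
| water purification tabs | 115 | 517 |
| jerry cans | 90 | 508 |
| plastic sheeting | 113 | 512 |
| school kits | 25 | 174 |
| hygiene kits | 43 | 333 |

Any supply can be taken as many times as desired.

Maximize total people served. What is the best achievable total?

1260

Taking the top-ratio supplies first gives rice sacks + hygiene kits for 1245 (143 kg).
Dropping hygiene kits frees 43 kg; slotting in 2×school kits (50 kg) lifts the total to 1260 at 150 kg.
The spare 12 kg is too small for any remaining supply, and no exchange beats 1260.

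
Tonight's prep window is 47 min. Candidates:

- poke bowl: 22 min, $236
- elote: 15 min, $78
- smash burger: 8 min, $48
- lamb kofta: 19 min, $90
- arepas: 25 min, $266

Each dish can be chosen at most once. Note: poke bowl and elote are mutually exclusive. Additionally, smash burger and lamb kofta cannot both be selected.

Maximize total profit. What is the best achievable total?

Poke bowl + arepas uses 47 of the 47 min and totals 502.

502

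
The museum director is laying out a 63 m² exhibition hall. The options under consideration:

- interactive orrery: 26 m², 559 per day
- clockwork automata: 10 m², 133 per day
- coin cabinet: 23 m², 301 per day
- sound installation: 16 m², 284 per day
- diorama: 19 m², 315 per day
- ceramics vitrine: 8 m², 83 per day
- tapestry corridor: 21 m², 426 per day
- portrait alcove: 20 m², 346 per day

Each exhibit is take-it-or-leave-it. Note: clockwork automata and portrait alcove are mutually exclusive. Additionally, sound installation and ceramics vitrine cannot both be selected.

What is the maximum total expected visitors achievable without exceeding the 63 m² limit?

1269

Interactive orrery + sound installation + tapestry corridor uses 63 of the 63 m² and totals 1269.
The closest alternative, interactive orrery + sound installation + portrait alcove, reaches only 1189.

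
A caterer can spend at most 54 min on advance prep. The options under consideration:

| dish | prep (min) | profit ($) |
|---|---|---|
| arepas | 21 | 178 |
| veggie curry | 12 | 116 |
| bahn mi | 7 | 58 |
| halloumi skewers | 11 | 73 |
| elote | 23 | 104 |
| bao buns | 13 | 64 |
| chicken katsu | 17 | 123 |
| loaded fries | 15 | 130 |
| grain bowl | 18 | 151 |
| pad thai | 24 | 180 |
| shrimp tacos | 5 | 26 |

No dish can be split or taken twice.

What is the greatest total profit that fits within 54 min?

459

Filling by ratio: arepas + veggie curry + loaded fries + shrimp tacos for 450, with 1 min left unused.
Replace veggie curry and shrimp tacos with grain bowl: the trade gains 9 net, giving 459 at 54 min.
The closest alternative, veggie curry + bahn mi + loaded fries + grain bowl, reaches only 455.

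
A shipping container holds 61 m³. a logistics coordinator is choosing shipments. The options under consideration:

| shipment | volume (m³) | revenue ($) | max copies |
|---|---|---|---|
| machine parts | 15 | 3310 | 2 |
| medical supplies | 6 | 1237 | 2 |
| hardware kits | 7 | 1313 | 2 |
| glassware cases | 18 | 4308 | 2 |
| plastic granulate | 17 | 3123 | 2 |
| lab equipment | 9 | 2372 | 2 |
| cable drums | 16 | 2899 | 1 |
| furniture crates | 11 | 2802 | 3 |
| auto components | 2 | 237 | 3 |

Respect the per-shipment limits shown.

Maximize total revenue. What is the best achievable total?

15086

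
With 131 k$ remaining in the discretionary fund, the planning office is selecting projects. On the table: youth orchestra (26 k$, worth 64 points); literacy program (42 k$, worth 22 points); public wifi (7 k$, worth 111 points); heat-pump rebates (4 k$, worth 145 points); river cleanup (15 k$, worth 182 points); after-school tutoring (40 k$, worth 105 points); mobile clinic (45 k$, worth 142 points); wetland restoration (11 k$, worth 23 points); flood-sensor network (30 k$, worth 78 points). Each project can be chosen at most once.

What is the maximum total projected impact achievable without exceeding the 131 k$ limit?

722

A density-first pass picks public wifi + heat-pump rebates + river cleanup + after-school tutoring + mobile clinic + wetland restoration — 708 at 122 k$.
Dropping after-school tutoring and wetland restoration frees 51 k$; slotting in youth orchestra + flood-sensor network (56 k$) lifts the total to 722 at 127 k$.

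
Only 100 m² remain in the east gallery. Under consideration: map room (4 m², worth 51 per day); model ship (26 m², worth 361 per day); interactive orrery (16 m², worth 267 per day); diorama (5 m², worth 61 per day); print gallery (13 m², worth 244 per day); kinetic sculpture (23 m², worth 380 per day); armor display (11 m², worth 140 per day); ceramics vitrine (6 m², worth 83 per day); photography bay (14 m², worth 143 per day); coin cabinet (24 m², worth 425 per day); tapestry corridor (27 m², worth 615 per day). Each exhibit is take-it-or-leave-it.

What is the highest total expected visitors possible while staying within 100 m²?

1821

Ranking by ratio (expected visitors/m²): tapestry corridor 22.78, print gallery 18.77, coin cabinet 17.71.
Filling by ratio: map room + interactive orrery + diorama + print gallery + ceramics vitrine + coin cabinet + tapestry corridor for 1746, with 5 m² left unused.
Replace diorama and print gallery with kinetic sculpture: the trade gains 75 net, giving 1821 at 100 m².
That's the maximum — no swap from here does better than 1821.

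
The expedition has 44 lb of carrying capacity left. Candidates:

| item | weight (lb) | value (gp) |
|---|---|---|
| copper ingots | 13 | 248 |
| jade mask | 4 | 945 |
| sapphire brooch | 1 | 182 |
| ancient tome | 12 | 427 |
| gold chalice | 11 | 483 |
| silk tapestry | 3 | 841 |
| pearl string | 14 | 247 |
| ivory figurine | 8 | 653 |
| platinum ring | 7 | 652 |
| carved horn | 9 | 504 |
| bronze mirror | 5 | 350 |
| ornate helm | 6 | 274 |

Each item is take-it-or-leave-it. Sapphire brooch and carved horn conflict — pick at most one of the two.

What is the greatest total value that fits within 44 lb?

By value per lb: silk tapestry 280.33, jade mask 236.25, sapphire brooch 182.00, platinum ring 93.14 lead.
Jade mask + silk tapestry + ivory figurine + platinum ring + carved horn + bronze mirror + ornate helm uses 42 of the 44 lb and totals 4219.

4219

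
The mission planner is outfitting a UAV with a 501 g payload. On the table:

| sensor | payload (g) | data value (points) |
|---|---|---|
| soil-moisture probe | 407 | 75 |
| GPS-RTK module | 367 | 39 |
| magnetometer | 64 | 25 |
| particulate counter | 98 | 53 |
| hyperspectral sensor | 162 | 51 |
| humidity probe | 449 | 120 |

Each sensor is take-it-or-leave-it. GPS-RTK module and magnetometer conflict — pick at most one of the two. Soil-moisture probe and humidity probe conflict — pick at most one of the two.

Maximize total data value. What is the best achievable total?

Taking magnetometer + particulate counter + hyperspectral sensor: 324 g used, 129 in data value.
No other feasible combination exceeds 129.

129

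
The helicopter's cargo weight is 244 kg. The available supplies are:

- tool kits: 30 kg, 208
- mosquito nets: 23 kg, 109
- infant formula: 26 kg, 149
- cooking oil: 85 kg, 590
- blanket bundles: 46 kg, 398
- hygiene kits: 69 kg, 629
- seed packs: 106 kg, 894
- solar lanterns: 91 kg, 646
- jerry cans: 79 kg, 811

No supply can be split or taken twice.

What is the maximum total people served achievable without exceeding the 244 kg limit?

2103

Ranking by ratio (people served/kg): jerry cans 10.27, hygiene kits 9.12, blanket bundles 8.65, seed packs 8.43.
A density-first pass picks tool kits + blanket bundles + hygiene kits + jerry cans — 2046 at 224 kg.
Replace tool kits and hygiene kits with seed packs: the trade gains 57 net, giving 2103 at 231 kg.
The closest alternative, mosquito nets + infant formula + blanket bundles + hygiene kits + jerry cans, reaches only 2096.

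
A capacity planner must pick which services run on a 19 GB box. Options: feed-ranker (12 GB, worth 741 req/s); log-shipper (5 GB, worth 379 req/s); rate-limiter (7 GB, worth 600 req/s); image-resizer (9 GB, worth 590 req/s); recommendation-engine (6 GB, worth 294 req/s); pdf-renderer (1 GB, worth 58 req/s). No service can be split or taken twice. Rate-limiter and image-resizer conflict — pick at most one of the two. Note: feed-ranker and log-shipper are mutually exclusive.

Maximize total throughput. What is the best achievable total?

Greedy by ratio would take log-shipper + rate-limiter + recommendation-engine + pdf-renderer: 19 GB used, total 1331.
Replace log-shipper and recommendation-engine and pdf-renderer with feed-ranker: the trade gains 10 net, giving 1341 at 19 GB.
The closest alternative, log-shipper + rate-limiter + recommendation-engine + pdf-renderer, reaches only 1331.

1341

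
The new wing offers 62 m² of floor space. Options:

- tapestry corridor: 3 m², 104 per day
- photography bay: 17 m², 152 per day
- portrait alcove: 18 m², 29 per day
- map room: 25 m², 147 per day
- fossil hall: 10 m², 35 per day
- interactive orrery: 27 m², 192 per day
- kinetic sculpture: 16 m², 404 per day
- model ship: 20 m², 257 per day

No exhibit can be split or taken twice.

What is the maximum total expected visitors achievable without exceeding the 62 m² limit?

Tapestry corridor + photography bay + kinetic sculpture + model ship uses 56 of the 62 m² and totals 917.
Runner-up photography bay + kinetic sculpture + model ship tops out at 813.

917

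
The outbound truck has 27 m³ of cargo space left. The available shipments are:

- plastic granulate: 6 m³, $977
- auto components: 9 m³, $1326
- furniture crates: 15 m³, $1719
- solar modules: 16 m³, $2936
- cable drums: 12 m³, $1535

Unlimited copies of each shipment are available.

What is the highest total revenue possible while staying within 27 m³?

4262

Ranking by ratio (revenue/m³): solar modules 183.50, plastic granulate 162.83, auto components 147.33.
Taking the top-ratio shipments first gives plastic granulate + solar modules for 3913 (22 m³).
Replace plastic granulate with auto components: the trade gains 349 net, giving 4262 at 25 m³.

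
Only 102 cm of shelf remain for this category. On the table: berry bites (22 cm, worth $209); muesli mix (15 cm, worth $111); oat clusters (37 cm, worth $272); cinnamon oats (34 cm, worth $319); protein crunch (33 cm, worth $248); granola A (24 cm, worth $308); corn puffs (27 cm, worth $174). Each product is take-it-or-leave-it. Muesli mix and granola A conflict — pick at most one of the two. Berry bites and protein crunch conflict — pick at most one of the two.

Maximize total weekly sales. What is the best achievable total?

899

Taking oat clusters + cinnamon oats + granola A: 95 cm used, 899 in weekly sales.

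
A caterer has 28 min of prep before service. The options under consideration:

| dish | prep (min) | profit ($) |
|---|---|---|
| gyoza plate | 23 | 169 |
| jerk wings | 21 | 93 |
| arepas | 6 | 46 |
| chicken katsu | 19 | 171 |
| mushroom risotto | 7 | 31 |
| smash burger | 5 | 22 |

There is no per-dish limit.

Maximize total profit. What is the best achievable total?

217

Arepas + chicken katsu uses 25 of the 28 min and totals 217.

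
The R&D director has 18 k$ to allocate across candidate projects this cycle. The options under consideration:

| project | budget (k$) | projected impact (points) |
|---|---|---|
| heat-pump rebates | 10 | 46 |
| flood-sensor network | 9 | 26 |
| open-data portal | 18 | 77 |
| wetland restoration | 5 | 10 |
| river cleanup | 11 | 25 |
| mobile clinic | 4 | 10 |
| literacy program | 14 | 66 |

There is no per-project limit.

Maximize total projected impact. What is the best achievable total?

77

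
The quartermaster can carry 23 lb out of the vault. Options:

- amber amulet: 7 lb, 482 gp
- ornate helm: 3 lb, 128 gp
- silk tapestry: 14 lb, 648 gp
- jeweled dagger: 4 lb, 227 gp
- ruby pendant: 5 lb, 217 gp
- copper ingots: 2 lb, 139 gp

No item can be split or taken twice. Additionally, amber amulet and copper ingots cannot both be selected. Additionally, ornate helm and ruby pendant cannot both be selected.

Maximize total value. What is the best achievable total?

1142

Best packing: ornate helm + silk tapestry + jeweled dagger + copper ingots — 23 lb, 1142 total.
An exhaustive check of the 64 subsets confirms 1142.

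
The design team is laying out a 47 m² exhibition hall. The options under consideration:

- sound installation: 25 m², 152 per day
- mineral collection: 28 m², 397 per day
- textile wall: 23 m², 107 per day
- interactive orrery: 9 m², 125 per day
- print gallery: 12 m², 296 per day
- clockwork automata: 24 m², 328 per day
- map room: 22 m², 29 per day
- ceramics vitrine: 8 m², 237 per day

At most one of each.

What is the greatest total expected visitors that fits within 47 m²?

861

Filling by ratio: interactive orrery + print gallery + ceramics vitrine for 658, with 18 m² left unused.
The 9 m² tied up in interactive orrery is better spent on clockwork automata — total rises to 861 (44 m²).
The closest alternative, mineral collection + interactive orrery + ceramics vitrine, reaches only 759.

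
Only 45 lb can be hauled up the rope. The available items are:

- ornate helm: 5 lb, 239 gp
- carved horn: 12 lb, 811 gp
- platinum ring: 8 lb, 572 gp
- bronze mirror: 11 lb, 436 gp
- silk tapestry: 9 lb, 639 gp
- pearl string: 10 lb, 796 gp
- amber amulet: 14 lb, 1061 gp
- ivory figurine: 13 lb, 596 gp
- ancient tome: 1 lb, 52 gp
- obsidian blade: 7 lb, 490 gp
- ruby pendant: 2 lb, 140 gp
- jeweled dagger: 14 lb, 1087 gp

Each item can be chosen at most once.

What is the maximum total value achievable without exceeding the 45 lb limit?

By value per lb: pearl string 79.60, jeweled dagger 77.64, amber amulet 75.79, platinum ring 71.50 lead.
The ratio ordering already packs tightly: pearl string + amber amulet + obsidian blade + jeweled dagger, 45 lb, 3434.
Runner-up platinum ring + silk tapestry + amber amulet + jeweled dagger tops out at 3359.

3434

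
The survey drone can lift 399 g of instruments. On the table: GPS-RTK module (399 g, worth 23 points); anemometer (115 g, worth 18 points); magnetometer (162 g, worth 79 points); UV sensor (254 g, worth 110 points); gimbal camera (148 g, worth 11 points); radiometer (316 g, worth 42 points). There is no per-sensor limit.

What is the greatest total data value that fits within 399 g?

Best packing: 2×magnetometer — 324 g, 158 total.
Every other selection either busts 399 g or fails to beat 158.

158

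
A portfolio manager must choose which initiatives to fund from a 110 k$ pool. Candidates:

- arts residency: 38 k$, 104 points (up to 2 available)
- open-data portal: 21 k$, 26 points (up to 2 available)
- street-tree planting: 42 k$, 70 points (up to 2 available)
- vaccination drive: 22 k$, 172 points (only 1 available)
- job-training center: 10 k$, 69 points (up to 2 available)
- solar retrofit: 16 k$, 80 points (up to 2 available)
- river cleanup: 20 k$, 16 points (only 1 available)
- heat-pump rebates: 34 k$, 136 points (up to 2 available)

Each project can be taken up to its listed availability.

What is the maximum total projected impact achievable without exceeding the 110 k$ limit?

Ranking by ratio (projected impact/k$): vaccination drive 7.82, job-training center 6.90, solar retrofit 5.00, heat-pump rebates 4.00.
Best packing: vaccination drive + 2×job-training center + 2×solar retrofit + heat-pump rebates — 108 k$, 606 total.
Every other selection either busts 110 k$ or exceeds an availability limit or fails to beat 606.

606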